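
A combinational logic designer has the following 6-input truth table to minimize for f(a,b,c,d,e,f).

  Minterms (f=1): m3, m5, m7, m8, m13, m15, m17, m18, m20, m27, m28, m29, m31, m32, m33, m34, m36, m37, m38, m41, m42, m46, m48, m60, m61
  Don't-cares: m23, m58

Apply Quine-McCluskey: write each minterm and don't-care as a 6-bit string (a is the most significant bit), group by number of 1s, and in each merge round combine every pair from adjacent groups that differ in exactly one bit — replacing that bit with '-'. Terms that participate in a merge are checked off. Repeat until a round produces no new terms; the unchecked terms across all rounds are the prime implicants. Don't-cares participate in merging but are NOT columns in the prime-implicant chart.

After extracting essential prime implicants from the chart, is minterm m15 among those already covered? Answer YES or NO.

NO

Round 0: 000011✓ 000101✓ 000111✓ 001000 001101✓ 001111✓ 010001 010010 010100✓ 010111✓ 011011✓ 011100✓ 011101✓ 011111✓ 100000✓ 100001✓ 100010✓ 100100✓ 100101✓ 100110✓ 101001✓ 101010✓ 101110✓ 110000✓ 111010✓ 111100✓ 111101✓
Round 1: -00101 -11100✓ -11101✓ 0-0111✓ 0-1101✓ 0-1111✓ 00-101✓ 00-111✓ 000-11 0001-1✓ 0011-1✓ 01-100 01-111✓ 011-11 0111-1✓ 01110-✓ 1-0000 1-1010 10-001 10-010✓ 10-110✓ 100-00✓ 100-01✓ 100-10✓ 1000-0✓ 10000-✓ 1001-0✓ 10010-✓ 101-10✓ 11110-✓
Round 2: -1110- 0--111 0-11-1 00-1-1 10--10 100--0 100-0-
PIs = {-00101, -1110-, 0--111, 0-11-1, 00-1-1, 000-11, 001000, 01-100, 010001, 010010, 011-11, 1-0000, 1-1010, 10--10, 10-001, 100--0, 100-0-}
Coverage chart:
  m3: 000-11 ←essential
  m5: -00101,00-1-1
  m7: 0--111,00-1-1,000-11
  m8: 001000 ←essential
  m13: 0-11-1,00-1-1
  m15: 0--111,0-11-1,00-1-1
  m17: 010001 ←essential
  m18: 010010 ←essential
  m20: 01-100 ←essential
  m27: 011-11 ←essential
  m28: -1110-,01-100
  m29: -1110-,0-11-1
  m31: 0--111,0-11-1,011-11
  m32: 1-0000,100--0,100-0-
  m33: 10-001,100-0-
  m34: 10--10,100--0
  m36: 100--0,100-0-
  m37: -00101,100-0-
  m38: 10--10,100--0
  m41: 10-001 ←essential
  m42: 1-1010,10--10
  m46: 10--10 ←essential
  m48: 1-0000 ←essential
  m60: -1110- ←essential
  m61: -1110- ←essential
Essential: -1110-, 000-11, 001000, 01-100, 010001, 010010, 011-11, 1-0000, 10--10, 10-001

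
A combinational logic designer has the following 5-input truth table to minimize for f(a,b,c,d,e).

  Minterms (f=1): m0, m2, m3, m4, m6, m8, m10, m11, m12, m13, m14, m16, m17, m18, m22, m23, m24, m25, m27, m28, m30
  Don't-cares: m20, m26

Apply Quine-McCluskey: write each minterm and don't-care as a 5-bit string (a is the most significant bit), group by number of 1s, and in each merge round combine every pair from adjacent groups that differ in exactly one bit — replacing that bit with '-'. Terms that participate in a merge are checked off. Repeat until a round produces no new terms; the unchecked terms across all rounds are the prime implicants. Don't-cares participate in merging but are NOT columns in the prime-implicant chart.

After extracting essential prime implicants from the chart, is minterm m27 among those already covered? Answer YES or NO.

NO

size-2^0 implicants → 00000(✓)  00010(✓)  00011(✓)  00100(✓)  00110(✓)  01000(✓)  01010(✓)  01011(✓)  01100(✓)  01101(✓)  01110(✓)  10000(✓)  10001(✓)  10010(✓)  10100(✓)  10110(✓)  10111(✓)  11000(✓)  11001(✓)  11010(✓)  11011(✓)  11100(✓)  11110(✓)
size-2^1 implicants → -0000(✓)  -0010(✓)  -0100(✓)  -0110(✓)  -1000(✓)  -1010(✓)  -1011(✓)  -1100(✓)  -1110(✓)  0-000(✓)  0-010(✓)  0-011(✓)  0-100(✓)  0-110(✓)  00-00(✓)  00-10(✓)  000-0(✓)  0001-(✓)  001-0(✓)  01-00(✓)  01-10(✓)  010-0(✓)  0101-(✓)  011-0(✓)  0110-  1-000(✓)  1-001(✓)  1-010(✓)  1-100(✓)  1-110(✓)  10-00(✓)  10-10(✓)  100-0(✓)  1000-(✓)  101-0(✓)  1011-  11-00(✓)  11-10(✓)  110-0(✓)  110-1(✓)  1100-(✓)  1101-(✓)  111-0(✓)
size-2^2 implicants → --000(✓)  --010(✓)  --100(✓)  --110(✓)  -0-00(✓)  -0-10(✓)  -00-0(✓)  -01-0(✓)  -1-00(✓)  -1-10(✓)  -10-0(✓)  -101-  -11-0(✓)  0--00(✓)  0--10(✓)  0-0-0(✓)  0-01-  0-1-0(✓)  00--0(✓)  01--0(✓)  1--00(✓)  1--10(✓)  1-0-0(✓)  1-00-  1-1-0(✓)  10--0(✓)  11--0(✓)  110--
size-2^3 implicants → ---00(✓)  ---10(✓)  --0-0(✓)  --1-0(✓)  -0--0(✓)  -1--0(✓)  0---0(✓)  1---0(✓)
size-2^4 implicants → ----0
Unchecked terms (primes): ----0, -101-, 0-01-, 0110-, 1-00-, 1011-, 110--
Minterm coverage:
  m0 ⊆ ----0 [E]
  m2 ⊆ ----0,0-01-
  m3 ⊆ 0-01- [E]
  m4 ⊆ ----0 [E]
  m6 ⊆ ----0 [E]
  m8 ⊆ ----0 [E]
  m10 ⊆ ----0,-101-,0-01-
  m11 ⊆ -101-,0-01-
  m12 ⊆ ----0,0110-
  m13 ⊆ 0110- [E]
  m14 ⊆ ----0 [E]
  m16 ⊆ ----0,1-00-
  m17 ⊆ 1-00- [E]
  m18 ⊆ ----0 [E]
  m22 ⊆ ----0,1011-
  m23 ⊆ 1011- [E]
  m24 ⊆ ----0,1-00-,110--
  m25 ⊆ 1-00-,110--
  m27 ⊆ -101-,110--
  m28 ⊆ ----0 [E]
  m30 ⊆ ----0 [E]
E = {----0, 0-01-, 0110-, 1-00-, 1011-}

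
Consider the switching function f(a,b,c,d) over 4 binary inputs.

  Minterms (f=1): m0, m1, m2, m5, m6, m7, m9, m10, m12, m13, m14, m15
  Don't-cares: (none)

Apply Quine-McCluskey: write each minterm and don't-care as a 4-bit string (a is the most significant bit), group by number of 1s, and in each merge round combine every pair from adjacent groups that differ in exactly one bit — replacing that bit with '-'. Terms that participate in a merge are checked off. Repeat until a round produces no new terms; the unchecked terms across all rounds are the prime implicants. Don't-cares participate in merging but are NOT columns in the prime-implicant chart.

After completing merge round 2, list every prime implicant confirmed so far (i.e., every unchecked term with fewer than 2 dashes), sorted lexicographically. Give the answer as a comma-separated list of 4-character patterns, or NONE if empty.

00-0, 000-

Round 0: 0000✓ 0001✓ 0010✓ 0101✓ 0110✓ 0111✓ 1001✓ 1010✓ 1100✓ 1101✓ 1110✓ 1111✓
Round 1: -001✓ -010✓ -101✓ -110✓ -111✓ 0-01✓ 0-10✓ 00-0 000- 01-1✓ 011-✓ 1-01✓ 1-10✓ 11-0✓ 11-1✓ 110-✓ 111-✓
Round 2: --01 --10 -1-1 -11- 11--
PIs = {--01, --10, -1-1, -11-, 00-0, 000-, 11--}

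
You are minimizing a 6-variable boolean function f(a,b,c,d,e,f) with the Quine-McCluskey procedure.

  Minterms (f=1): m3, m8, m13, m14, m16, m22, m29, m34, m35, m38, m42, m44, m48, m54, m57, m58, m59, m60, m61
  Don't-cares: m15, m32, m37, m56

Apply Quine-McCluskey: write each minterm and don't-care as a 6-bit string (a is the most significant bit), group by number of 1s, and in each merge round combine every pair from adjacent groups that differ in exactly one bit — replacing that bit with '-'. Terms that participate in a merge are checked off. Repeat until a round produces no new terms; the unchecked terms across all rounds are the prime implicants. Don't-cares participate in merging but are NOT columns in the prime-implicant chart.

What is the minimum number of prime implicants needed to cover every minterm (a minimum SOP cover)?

size-2^0 implicants → 000011(✓)  001000  001101(✓)  001110(✓)  001111(✓)  010000(✓)  010110(✓)  011101(✓)  100000(✓)  100010(✓)  100011(✓)  100101  100110(✓)  101010(✓)  101100(✓)  110000(✓)  110110(✓)  111000(✓)  111001(✓)  111010(✓)  111011(✓)  111100(✓)  111101(✓)
size-2^1 implicants → -00011  -10000  -10110  -11101  0-1101  0011-1  00111-  1-0000  1-0110  1-1010  1-1100  10-010  100-10  1000-0  10001-  11-000  111-00(✓)  111-01(✓)  1110-0(✓)  1110-1(✓)  11100-(✓)  11101-(✓)  11110-(✓)
size-2^2 implicants → 111-0-  1110--
Unchecked terms (primes): -00011, -10000, -10110, -11101, 0-1101, 001000, 0011-1, 00111-, 1-0000, 1-0110, 1-1010, 1-1100, 10-010, 100-10, 1000-0, 10001-, 100101, 11-000, 111-0-, 1110--
Minterm coverage:
  m3 ⊆ -00011 [E]
  m8 ⊆ 001000 [E]
  m13 ⊆ 0-1101,0011-1
  m14 ⊆ 00111- [E]
  m16 ⊆ -10000 [E]
  m22 ⊆ -10110 [E]
  m29 ⊆ -11101,0-1101
  m34 ⊆ 10-010,100-10,1000-0,10001-
  m35 ⊆ -00011,10001-
  m38 ⊆ 1-0110,100-10
  m42 ⊆ 1-1010,10-010
  m44 ⊆ 1-1100 [E]
  m48 ⊆ -10000,1-0000,11-000
  m54 ⊆ -10110,1-0110
  m57 ⊆ 111-0-,1110--
  m58 ⊆ 1-1010,1110--
  m59 ⊆ 1110-- [E]
  m60 ⊆ 1-1100,111-0-
  m61 ⊆ -11101,111-0-
E = {-00011, -10000, -10110, 001000, 00111-, 1-1100, 1110--}
Petrick residual → -11101, 0-1101, 1-0110, 10-010
Cover = b'c'd'ef + bc'd'e'f' + bc'def' + bcde'f + a'cde'f + a'b'cd'e'f' + a'b'cde + ac'def' + acde'f' + ab'd'ef' + abcd'  |cover|=11

11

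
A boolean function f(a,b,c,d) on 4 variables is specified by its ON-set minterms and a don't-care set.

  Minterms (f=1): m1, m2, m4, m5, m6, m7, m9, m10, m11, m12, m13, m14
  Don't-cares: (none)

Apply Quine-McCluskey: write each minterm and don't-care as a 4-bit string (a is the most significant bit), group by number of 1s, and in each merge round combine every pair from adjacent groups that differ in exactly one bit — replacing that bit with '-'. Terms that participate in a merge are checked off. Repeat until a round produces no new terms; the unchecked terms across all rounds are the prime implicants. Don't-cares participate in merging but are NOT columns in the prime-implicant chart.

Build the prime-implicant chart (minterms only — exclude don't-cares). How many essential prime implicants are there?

3

Round 0: 0001✓ 0010✓ 0100✓ 0101✓ 0110✓ 0111✓ 1001✓ 1010✓ 1011✓ 1100✓ 1101✓ 1110✓
Round 1: -001✓ -010✓ -100✓ -101✓ -110✓ 0-01✓ 0-10✓ 01-0✓ 01-1✓ 010-✓ 011-✓ 1-01✓ 1-10✓ 10-1 101- 11-0✓ 110-✓
Round 2: --01 --10 -1-0 -10- 01--
PIs = {--01, --10, -1-0, -10-, 01--, 10-1, 101-}
Coverage chart:
  m1: --01 ←essential
  m2: --10 ←essential
  m4: -1-0,-10-,01--
  m5: --01,-10-,01--
  m6: --10,-1-0,01--
  m7: 01-- ←essential
  m9: --01,10-1
  m10: --10,101-
  m11: 10-1,101-
  m12: -1-0,-10-
  m13: --01,-10-
  m14: --10,-1-0
Essential: --01, --10, 01--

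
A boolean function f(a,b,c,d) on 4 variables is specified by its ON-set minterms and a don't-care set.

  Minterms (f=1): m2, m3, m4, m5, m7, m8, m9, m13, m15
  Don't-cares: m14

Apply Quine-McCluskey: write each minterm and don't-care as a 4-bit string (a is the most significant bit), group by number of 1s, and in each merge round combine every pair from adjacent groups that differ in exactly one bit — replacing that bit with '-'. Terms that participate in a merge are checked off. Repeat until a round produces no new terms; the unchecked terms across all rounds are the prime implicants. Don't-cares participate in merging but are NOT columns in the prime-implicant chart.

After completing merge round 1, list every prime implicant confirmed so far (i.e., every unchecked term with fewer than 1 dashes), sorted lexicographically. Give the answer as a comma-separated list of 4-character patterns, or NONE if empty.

NONE

Round 0: 0010✓ 0011✓ 0100✓ 0101✓ 0111✓ 1000✓ 1001✓ 1101✓ 1110✓ 1111✓
Round 1: -101✓ -111✓ 0-11 001- 01-1✓ 010- 1-01 100- 11-1✓ 111-
Round 2: -1-1
PIs = {-1-1, 0-11, 001-, 010-, 1-01, 100-, 111-}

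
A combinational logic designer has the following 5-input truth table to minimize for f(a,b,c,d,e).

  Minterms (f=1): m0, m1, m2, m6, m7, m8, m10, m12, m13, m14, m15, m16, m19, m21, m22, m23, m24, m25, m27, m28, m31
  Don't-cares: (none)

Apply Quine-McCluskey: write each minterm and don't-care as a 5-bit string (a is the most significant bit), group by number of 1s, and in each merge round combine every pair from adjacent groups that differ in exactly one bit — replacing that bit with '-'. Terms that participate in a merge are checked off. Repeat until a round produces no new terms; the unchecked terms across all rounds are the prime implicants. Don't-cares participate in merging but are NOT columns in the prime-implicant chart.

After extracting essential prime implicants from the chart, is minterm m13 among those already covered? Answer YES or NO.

Round 0: 00000✓ 00001✓ 00010✓ 00110✓ 00111✓ 01000✓ 01010✓ 01100✓ 01101✓ 01110✓ 01111✓ 10000✓ 10011✓ 10101✓ 10110✓ 10111✓ 11000✓ 11001✓ 11011✓ 11100✓ 11111✓
Round 1: -0000✓ -0110✓ -0111✓ -1000✓ -1100✓ -1111✓ 0-000✓ 0-010✓ 0-110✓ 0-111✓ 00-10✓ 000-0✓ 0000- 0011-✓ 01-00✓ 01-10✓ 010-0✓ 011-0✓ 011-1✓ 0110-✓ 0111-✓ 1-000✓ 1-011✓ 1-111✓ 10-11✓ 101-1 1011-✓ 11-00✓ 11-11✓ 110-1 1100-
Round 2: --000 --111 -011- -1-00 0--10 0-0-0 0-11- 01--0 011-- 1--11
PIs = {--000, --111, -011-, -1-00, 0--10, 0-0-0, 0-11-, 0000-, 01--0, 011--, 1--11, 101-1, 110-1, 1100-}
Coverage chart:
  m0: --000,0-0-0,0000-
  m1: 0000- ←essential
  m2: 0--10,0-0-0
  m6: -011-,0--10,0-11-
  m7: --111,-011-,0-11-
  m8: --000,-1-00,0-0-0,01--0
  m10: 0--10,0-0-0,01--0
  m12: -1-00,01--0,011--
  m13: 011-- ←essential
  m14: 0--10,0-11-,01--0,011--
  m15: --111,0-11-,011--
  m16: --000 ←essential
  m19: 1--11 ←essential
  m21: 101-1 ←essential
  m22: -011- ←essential
  m23: --111,-011-,1--11,101-1
  m24: --000,-1-00,1100-
  m25: 110-1,1100-
  m27: 1--11,110-1
  m28: -1-00 ←essential
  m31: --111,1--11
Essential: --000, -011-, -1-00, 0000-, 011--, 1--11, 101-1

YES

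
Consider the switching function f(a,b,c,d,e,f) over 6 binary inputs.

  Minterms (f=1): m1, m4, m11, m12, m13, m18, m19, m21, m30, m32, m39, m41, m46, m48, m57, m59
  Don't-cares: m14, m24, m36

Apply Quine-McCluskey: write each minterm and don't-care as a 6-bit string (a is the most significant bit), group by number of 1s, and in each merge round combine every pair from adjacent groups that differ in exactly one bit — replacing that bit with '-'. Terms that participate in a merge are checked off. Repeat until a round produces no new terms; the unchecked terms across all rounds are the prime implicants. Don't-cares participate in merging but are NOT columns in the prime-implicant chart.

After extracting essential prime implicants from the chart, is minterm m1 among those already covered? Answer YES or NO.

YES

Round 0: 000001 000100✓ 001011 001100✓ 001101✓ 001110✓ 010010✓ 010011✓ 010101 011000 011110✓ 100000✓ 100100✓ 100111 101001✓ 101110✓ 110000✓ 111001✓ 111011✓
Round 1: -00100 -01110 0-1110 00-100 0011-0 00110- 01001- 1-0000 1-1001 100-00 1110-1
PIs = {-00100, -01110, 0-1110, 00-100, 000001, 001011, 0011-0, 00110-, 01001-, 010101, 011000, 1-0000, 1-1001, 100-00, 100111, 1110-1}
Coverage chart:
  m1: 000001 ←essential
  m4: -00100,00-100
  m11: 001011 ←essential
  m12: 00-100,0011-0,00110-
  m13: 00110- ←essential
  m18: 01001- ←essential
  m19: 01001- ←essential
  m21: 010101 ←essential
  m30: 0-1110 ←essential
  m32: 1-0000,100-00
  m39: 100111 ←essential
  m41: 1-1001 ←essential
  m46: -01110 ←essential
  m48: 1-0000 ←essential
  m57: 1-1001,1110-1
  m59: 1110-1 ←essential
Essential: -01110, 0-1110, 000001, 001011, 00110-, 01001-, 010101, 1-0000, 1-1001, 100111, 1110-1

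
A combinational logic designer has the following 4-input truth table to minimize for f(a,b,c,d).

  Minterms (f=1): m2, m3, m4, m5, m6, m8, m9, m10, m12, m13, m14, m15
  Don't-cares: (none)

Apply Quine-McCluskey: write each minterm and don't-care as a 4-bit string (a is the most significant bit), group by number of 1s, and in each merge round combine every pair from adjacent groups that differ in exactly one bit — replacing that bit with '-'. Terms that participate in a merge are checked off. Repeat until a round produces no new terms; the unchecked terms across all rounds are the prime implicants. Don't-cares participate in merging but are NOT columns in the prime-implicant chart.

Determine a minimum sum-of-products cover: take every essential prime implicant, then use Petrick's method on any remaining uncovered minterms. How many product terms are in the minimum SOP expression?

5

Round 0: 0010✓ 0011✓ 0100✓ 0101✓ 0110✓ 1000✓ 1001✓ 1010✓ 1100✓ 1101✓ 1110✓ 1111✓
Round 1: -010✓ -100✓ -101✓ -110✓ 0-10✓ 001- 01-0✓ 010-✓ 1-00✓ 1-01✓ 1-10✓ 10-0✓ 100-✓ 11-0✓ 11-1✓ 110-✓ 111-✓
Round 2: --10 -1-0 -10- 1--0 1-0- 11--
PIs = {--10, -1-0, -10-, 001-, 1--0, 1-0-, 11--}
Coverage chart:
  m2: --10,001-
  m3: 001- ←essential
  m4: -1-0,-10-
  m5: -10- ←essential
  m6: --10,-1-0
  m8: 1--0,1-0-
  m9: 1-0- ←essential
  m10: --10,1--0
  m12: -1-0,-10-,1--0,1-0-,11--
  m13: -10-,1-0-,11--
  m14: --10,-1-0,1--0,11--
  m15: 11-- ←essential
Essential: -10-, 001-, 1-0-, 11--
Petrick residual → --10
Min cover (5 terms): cd' + bc' + a'b'c + ac' + ab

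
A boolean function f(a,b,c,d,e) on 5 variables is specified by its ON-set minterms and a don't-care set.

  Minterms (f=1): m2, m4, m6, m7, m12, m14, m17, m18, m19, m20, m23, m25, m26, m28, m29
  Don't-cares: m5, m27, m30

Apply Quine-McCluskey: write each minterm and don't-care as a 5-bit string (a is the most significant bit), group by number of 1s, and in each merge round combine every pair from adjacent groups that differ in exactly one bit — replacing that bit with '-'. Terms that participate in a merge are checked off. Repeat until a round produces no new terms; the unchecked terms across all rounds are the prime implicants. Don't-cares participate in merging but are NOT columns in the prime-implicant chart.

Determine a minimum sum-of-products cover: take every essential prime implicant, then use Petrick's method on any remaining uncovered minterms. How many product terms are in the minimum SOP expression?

7

size-2^0 implicants → 00010(✓)  00100(✓)  00101(✓)  00110(✓)  00111(✓)  01100(✓)  01110(✓)  10001(✓)  10010(✓)  10011(✓)  10100(✓)  10111(✓)  11001(✓)  11010(✓)  11011(✓)  11100(✓)  11101(✓)  11110(✓)
size-2^1 implicants → -0010  -0100(✓)  -0111  -1100(✓)  -1110(✓)  0-100(✓)  0-110(✓)  00-10  001-0(✓)  001-1(✓)  0010-(✓)  0011-(✓)  011-0(✓)  1-001(✓)  1-010(✓)  1-011(✓)  1-100(✓)  10-11  100-1(✓)  1001-(✓)  11-01  11-10  110-1(✓)  1101-(✓)  111-0(✓)  1110-
size-2^2 implicants → --100  -11-0  0-1-0  001--  1-0-1  1-01-
Unchecked terms (primes): --100, -0010, -0111, -11-0, 0-1-0, 00-10, 001--, 1-0-1, 1-01-, 10-11, 11-01, 11-10, 1110-
Minterm coverage:
  m2 ⊆ -0010,00-10
  m4 ⊆ --100,0-1-0,001--
  m6 ⊆ 0-1-0,00-10,001--
  m7 ⊆ -0111,001--
  m12 ⊆ --100,-11-0,0-1-0
  m14 ⊆ -11-0,0-1-0
  m17 ⊆ 1-0-1 [E]
  m18 ⊆ -0010,1-01-
  m19 ⊆ 1-0-1,1-01-,10-11
  m20 ⊆ --100 [E]
  m23 ⊆ -0111,10-11
  m25 ⊆ 1-0-1,11-01
  m26 ⊆ 1-01-,11-10
  m28 ⊆ --100,-11-0,1110-
  m29 ⊆ 11-01,1110-
E = {--100, 1-0-1}
Petrick residual → -0010, -0111, 0-1-0, 1-01-, 11-01
Cover = cd'e' + b'c'de' + b'cde + a'ce' + ac'e + ac'd + abd'e  |cover|=7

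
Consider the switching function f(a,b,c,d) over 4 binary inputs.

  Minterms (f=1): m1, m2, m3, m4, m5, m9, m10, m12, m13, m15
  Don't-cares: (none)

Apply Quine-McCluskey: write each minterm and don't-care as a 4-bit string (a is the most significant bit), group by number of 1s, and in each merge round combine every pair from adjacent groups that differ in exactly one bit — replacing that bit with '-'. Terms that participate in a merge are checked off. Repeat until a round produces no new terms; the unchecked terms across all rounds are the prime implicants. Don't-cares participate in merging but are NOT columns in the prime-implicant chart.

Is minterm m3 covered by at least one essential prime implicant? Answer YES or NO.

NO

Round 0: 0001✓ 0010✓ 0011✓ 0100✓ 0101✓ 1001✓ 1010✓ 1100✓ 1101✓ 1111✓
Round 1: -001✓ -010 -100✓ -101✓ 0-01✓ 00-1 001- 010-✓ 1-01✓ 11-1 110-✓
Round 2: --01 -10-
PIs = {--01, -010, -10-, 00-1, 001-, 11-1}
Coverage chart:
  m1: --01,00-1
  m2: -010,001-
  m3: 00-1,001-
  m4: -10- ←essential
  m5: --01,-10-
  m9: --01 ←essential
  m10: -010 ←essential
  m12: -10- ←essential
  m13: --01,-10-,11-1
  m15: 11-1 ←essential
Essential: --01, -010, -10-, 11-1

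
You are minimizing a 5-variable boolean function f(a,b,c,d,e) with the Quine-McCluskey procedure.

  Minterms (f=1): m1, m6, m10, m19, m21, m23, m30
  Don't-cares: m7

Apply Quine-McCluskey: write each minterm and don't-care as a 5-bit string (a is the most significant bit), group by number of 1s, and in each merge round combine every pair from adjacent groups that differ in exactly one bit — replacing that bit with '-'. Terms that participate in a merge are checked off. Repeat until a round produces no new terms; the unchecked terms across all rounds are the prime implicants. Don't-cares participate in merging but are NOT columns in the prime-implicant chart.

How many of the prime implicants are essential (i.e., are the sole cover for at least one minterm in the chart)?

Round 0: 00001 00110✓ 00111✓ 01010 10011✓ 10101✓ 10111✓ 11110
Round 1: -0111 0011- 10-11 101-1
PIs = {-0111, 00001, 0011-, 01010, 10-11, 101-1, 11110}
Coverage chart:
  m1: 00001 ←essential
  m6: 0011- ←essential
  m10: 01010 ←essential
  m19: 10-11 ←essential
  m21: 101-1 ←essential
  m23: -0111,10-11,101-1
  m30: 11110 ←essential
Essential: 00001, 0011-, 01010, 10-11, 101-1, 11110

6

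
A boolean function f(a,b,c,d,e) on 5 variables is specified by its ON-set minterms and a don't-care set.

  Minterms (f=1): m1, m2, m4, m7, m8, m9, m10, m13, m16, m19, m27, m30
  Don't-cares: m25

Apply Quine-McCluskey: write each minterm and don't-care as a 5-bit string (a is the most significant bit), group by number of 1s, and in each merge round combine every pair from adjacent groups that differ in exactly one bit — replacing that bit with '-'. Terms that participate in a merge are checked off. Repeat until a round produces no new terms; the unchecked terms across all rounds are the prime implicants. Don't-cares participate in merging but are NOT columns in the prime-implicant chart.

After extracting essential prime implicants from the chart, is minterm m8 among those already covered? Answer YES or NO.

[col 0] 00001*, 00010*, 00100, 00111, 01000*, 01001*, 01010*, 01101*, 10000, 10011*, 11001*, 11011*, 11110
[col 1] -1001, 0-001, 0-010, 01-01, 010-0, 0100-, 1-011, 110-1
Prime implicants: -1001, 0-001, 0-010, 00100, 00111, 01-01, 010-0, 0100-, 1-011, 10000, 110-1, 11110
PI chart (minterm → PIs covering it):
  1 | 0-001  (sole → essential)
  2 | 0-010  (sole → essential)
  4 | 00100  (sole → essential)
  7 | 00111  (sole → essential)
  8 | 010-0,0100-
  9 | -1001,0-001,01-01,0100-
  10 | 0-010,010-0
  13 | 01-01  (sole → essential)
  16 | 10000  (sole → essential)
  19 | 1-011  (sole → essential)
  27 | 1-011,110-1
  30 | 11110  (sole → essential)
Essential prime implicants: 0-001, 0-010, 00100, 00111, 01-01, 1-011, 10000, 11110

NO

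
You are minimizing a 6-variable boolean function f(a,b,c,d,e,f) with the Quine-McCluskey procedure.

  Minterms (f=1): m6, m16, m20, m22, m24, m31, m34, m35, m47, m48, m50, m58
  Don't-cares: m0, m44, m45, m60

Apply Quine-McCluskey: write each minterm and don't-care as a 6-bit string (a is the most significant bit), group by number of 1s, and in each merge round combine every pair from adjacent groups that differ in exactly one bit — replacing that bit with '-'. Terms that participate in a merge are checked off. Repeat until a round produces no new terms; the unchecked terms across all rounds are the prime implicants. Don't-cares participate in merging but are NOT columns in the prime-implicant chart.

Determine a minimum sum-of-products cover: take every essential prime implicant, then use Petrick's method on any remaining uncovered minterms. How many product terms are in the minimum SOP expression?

Round 0: 000000✓ 000110✓ 010000✓ 010100✓ 010110✓ 011000✓ 011111 100010✓ 100011✓ 101100✓ 101101✓ 101111✓ 110000✓ 110010✓ 111010✓ 111100✓
Round 1: -10000 0-0000 0-0110 01-000 010-00 0101-0 1-0010 1-1100 10001- 1011-1 10110- 11-010 1100-0
PIs = {-10000, 0-0000, 0-0110, 01-000, 010-00, 0101-0, 011111, 1-0010, 1-1100, 10001-, 1011-1, 10110-, 11-010, 1100-0}
Coverage chart:
  m6: 0-0110 ←essential
  m16: -10000,0-0000,01-000,010-00
  m20: 010-00,0101-0
  m22: 0-0110,0101-0
  m24: 01-000 ←essential
  m31: 011111 ←essential
  m34: 1-0010,10001-
  m35: 10001- ←essential
  m47: 1011-1 ←essential
  m48: -10000,1100-0
  m50: 1-0010,11-010,1100-0
  m58: 11-010 ←essential
Essential: 0-0110, 01-000, 011111, 10001-, 1011-1, 11-010
Petrick residual → -10000, 010-00
Min cover (8 terms): bc'd'e'f' + a'c'def' + a'bd'e'f' + a'bc'e'f' + a'bcdef + ab'c'd'e + ab'cdf + abd'ef'

8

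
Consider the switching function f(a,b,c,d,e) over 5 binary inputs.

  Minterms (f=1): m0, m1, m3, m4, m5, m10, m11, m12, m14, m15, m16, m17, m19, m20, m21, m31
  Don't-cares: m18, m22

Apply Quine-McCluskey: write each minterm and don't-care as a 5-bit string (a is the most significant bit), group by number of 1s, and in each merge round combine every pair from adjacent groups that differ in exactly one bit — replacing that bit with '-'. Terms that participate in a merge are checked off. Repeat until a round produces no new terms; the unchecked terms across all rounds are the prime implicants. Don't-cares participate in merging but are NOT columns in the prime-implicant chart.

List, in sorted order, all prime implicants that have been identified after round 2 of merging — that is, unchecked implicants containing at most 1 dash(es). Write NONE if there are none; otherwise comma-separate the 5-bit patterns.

-1111, 0-011, 0-100, 011-0

size-2^0 implicants → 00000(✓)  00001(✓)  00011(✓)  00100(✓)  00101(✓)  01010(✓)  01011(✓)  01100(✓)  01110(✓)  01111(✓)  10000(✓)  10001(✓)  10010(✓)  10011(✓)  10100(✓)  10101(✓)  10110(✓)  11111(✓)
size-2^1 implicants → -0000(✓)  -0001(✓)  -0011(✓)  -0100(✓)  -0101(✓)  -1111  0-011  0-100  00-00(✓)  00-01(✓)  000-1(✓)  0000-(✓)  0010-(✓)  01-10(✓)  01-11(✓)  0101-(✓)  011-0  0111-(✓)  10-00(✓)  10-01(✓)  10-10(✓)  100-0(✓)  100-1(✓)  1000-(✓)  1001-(✓)  101-0(✓)  1010-(✓)
size-2^2 implicants → -0-00(✓)  -0-01(✓)  -00-1  -000-(✓)  -010-(✓)  00-0-(✓)  01-1-  10--0  10-0-(✓)  100--
size-2^3 implicants → -0-0-
Unchecked terms (primes): -0-0-, -00-1, -1111, 0-011, 0-100, 01-1-, 011-0, 10--0, 100--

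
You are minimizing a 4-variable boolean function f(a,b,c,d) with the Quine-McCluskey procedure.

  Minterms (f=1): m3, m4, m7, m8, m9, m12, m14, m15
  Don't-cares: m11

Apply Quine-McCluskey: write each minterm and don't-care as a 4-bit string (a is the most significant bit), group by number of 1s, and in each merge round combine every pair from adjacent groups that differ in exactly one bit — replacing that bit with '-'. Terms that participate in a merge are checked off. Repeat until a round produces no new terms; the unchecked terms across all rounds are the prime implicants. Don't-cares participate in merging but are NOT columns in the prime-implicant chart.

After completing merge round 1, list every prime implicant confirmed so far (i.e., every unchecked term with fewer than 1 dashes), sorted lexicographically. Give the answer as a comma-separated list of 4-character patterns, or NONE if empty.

NONE

Round 0: 0011✓ 0100✓ 0111✓ 1000✓ 1001✓ 1011✓ 1100✓ 1110✓ 1111✓
Round 1: -011✓ -100 -111✓ 0-11✓ 1-00 1-11✓ 10-1 100- 11-0 111-
Round 2: --11
PIs = {--11, -100, 1-00, 10-1, 100-, 11-0, 111-}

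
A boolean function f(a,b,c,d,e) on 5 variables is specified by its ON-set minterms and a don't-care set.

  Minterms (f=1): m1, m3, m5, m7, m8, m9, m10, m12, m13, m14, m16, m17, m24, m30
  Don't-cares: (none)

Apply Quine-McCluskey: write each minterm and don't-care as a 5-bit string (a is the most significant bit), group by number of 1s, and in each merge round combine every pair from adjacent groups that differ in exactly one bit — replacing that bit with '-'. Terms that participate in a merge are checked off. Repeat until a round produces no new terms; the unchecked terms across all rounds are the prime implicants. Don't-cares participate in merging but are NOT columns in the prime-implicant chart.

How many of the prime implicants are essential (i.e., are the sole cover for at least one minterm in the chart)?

3

Round 0: 00001✓ 00011✓ 00101✓ 00111✓ 01000✓ 01001✓ 01010✓ 01100✓ 01101✓ 01110✓ 10000✓ 10001✓ 11000✓ 11110✓
Round 1: -0001 -1000 -1110 0-001✓ 0-101✓ 00-01✓ 00-11✓ 000-1✓ 001-1✓ 01-00✓ 01-01✓ 01-10✓ 010-0✓ 0100-✓ 011-0✓ 0110-✓ 1-000 1000-
Round 2: 0--01 00--1 01--0 01-0-
PIs = {-0001, -1000, -1110, 0--01, 00--1, 01--0, 01-0-, 1-000, 1000-}
Coverage chart:
  m1: -0001,0--01,00--1
  m3: 00--1 ←essential
  m5: 0--01,00--1
  m7: 00--1 ←essential
  m8: -1000,01--0,01-0-
  m9: 0--01,01-0-
  m10: 01--0 ←essential
  m12: 01--0,01-0-
  m13: 0--01,01-0-
  m14: -1110,01--0
  m16: 1-000,1000-
  m17: -0001,1000-
  m24: -1000,1-000
  m30: -1110 ←essential
Essential: -1110, 00--1, 01--0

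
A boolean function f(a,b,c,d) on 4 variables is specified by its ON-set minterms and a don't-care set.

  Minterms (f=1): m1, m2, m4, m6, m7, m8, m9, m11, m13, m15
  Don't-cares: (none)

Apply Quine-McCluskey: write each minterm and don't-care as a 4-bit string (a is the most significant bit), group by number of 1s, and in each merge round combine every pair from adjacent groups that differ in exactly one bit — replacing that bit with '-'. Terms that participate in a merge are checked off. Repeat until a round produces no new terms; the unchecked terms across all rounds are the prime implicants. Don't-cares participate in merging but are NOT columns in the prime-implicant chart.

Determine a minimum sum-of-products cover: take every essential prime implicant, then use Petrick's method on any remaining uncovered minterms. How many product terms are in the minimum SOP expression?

6

[col 0] 0001*, 0010*, 0100*, 0110*, 0111*, 1000*, 1001*, 1011*, 1101*, 1111*
[col 1] -001, -111, 0-10, 01-0, 011-, 1-01*, 1-11*, 10-1*, 100-, 11-1*
[col 2] 1--1
Prime implicants: -001, -111, 0-10, 01-0, 011-, 1--1, 100-
PI chart (minterm → PIs covering it):
  1 | -001  (sole → essential)
  2 | 0-10  (sole → essential)
  4 | 01-0  (sole → essential)
  6 | 0-10,01-0,011-
  7 | -111,011-
  8 | 100-  (sole → essential)
  9 | -001,1--1,100-
  11 | 1--1  (sole → essential)
  13 | 1--1  (sole → essential)
  15 | -111,1--1
Essential prime implicants: -001, 0-10, 01-0, 1--1, 100-
Petrick residual → -111
Minimum SOP uses 6 PIs: b'c'd + bcd + a'cd' + a'bd' + ad + ab'c'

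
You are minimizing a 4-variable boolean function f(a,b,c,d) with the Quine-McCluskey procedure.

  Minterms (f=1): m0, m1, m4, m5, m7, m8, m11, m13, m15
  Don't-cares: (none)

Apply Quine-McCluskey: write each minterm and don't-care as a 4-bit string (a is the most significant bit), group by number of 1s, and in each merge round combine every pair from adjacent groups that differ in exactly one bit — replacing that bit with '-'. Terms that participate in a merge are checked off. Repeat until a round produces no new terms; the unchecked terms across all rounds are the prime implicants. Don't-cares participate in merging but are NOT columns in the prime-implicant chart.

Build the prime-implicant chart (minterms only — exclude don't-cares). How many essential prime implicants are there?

[col 0] 0000*, 0001*, 0100*, 0101*, 0111*, 1000*, 1011*, 1101*, 1111*
[col 1] -000, -101*, -111*, 0-00*, 0-01*, 000-*, 01-1*, 010-*, 1-11, 11-1*
[col 2] -1-1, 0-0-
Prime implicants: -000, -1-1, 0-0-, 1-11
PI chart (minterm → PIs covering it):
  0 | -000,0-0-
  1 | 0-0-  (sole → essential)
  4 | 0-0-  (sole → essential)
  5 | -1-1,0-0-
  7 | -1-1  (sole → essential)
  8 | -000  (sole → essential)
  11 | 1-11  (sole → essential)
  13 | -1-1  (sole → essential)
  15 | -1-1,1-11
Essential prime implicants: -000, -1-1, 0-0-, 1-11

4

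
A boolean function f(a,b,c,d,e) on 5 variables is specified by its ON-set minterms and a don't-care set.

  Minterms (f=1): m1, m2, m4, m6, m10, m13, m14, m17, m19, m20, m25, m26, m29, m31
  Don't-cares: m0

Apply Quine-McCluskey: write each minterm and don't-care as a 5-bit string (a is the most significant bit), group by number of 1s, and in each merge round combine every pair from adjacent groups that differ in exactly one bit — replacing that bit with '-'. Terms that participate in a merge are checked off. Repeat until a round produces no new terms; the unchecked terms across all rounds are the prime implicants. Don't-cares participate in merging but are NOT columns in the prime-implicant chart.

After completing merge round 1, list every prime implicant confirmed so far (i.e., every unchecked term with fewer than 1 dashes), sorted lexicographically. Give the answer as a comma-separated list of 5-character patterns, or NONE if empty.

Round 0: 00000✓ 00001✓ 00010✓ 00100✓ 00110✓ 01010✓ 01101✓ 01110✓ 10001✓ 10011✓ 10100✓ 11001✓ 11010✓ 11101✓ 11111✓
Round 1: -0001 -0100 -1010 -1101 0-010✓ 0-110✓ 00-00✓ 00-10✓ 000-0✓ 0000- 001-0✓ 01-10✓ 1-001 100-1 11-01 111-1
Round 2: 0--10 00--0
PIs = {-0001, -0100, -1010, -1101, 0--10, 00--0, 0000-, 1-001, 100-1, 11-01, 111-1}

NONE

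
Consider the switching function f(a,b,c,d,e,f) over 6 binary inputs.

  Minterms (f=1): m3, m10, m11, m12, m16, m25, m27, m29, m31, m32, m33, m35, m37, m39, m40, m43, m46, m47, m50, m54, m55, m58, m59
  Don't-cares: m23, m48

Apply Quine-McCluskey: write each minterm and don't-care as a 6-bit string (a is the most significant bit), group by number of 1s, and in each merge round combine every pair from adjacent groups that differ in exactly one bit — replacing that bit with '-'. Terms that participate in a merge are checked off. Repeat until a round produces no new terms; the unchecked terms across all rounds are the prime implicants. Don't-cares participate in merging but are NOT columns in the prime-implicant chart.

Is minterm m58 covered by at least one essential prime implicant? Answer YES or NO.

size-2^0 implicants → 000011(✓)  001010(✓)  001011(✓)  001100  010000(✓)  010111(✓)  011001(✓)  011011(✓)  011101(✓)  011111(✓)  100000(✓)  100001(✓)  100011(✓)  100101(✓)  100111(✓)  101000(✓)  101011(✓)  101110(✓)  101111(✓)  110000(✓)  110010(✓)  110110(✓)  110111(✓)  111010(✓)  111011(✓)
size-2^1 implicants → -00011(✓)  -01011(✓)  -10000  -10111  -11011(✓)  0-1011(✓)  00-011(✓)  00101-  01-111  011-01(✓)  011-11(✓)  0110-1(✓)  0111-1(✓)  1-0000  1-0111  1-1011(✓)  10-000  10-011(✓)  10-111(✓)  100-01(✓)  100-11(✓)  1000-1(✓)  10000-  1001-1(✓)  101-11(✓)  10111-  11-010  110-10  1100-0  11011-  11101-
size-2^2 implicants → --1011  -0-011  011--1  10--11  100--1
Unchecked terms (primes): --1011, -0-011, -10000, -10111, 00101-, 001100, 01-111, 011--1, 1-0000, 1-0111, 10--11, 10-000, 100--1, 10000-, 10111-, 11-010, 110-10, 1100-0, 11011-, 11101-
Minterm coverage:
  m3 ⊆ -0-011 [E]
  m10 ⊆ 00101- [E]
  m11 ⊆ --1011,-0-011,00101-
  m12 ⊆ 001100 [E]
  m16 ⊆ -10000 [E]
  m25 ⊆ 011--1 [E]
  m27 ⊆ --1011,011--1
  m29 ⊆ 011--1 [E]
  m31 ⊆ 01-111,011--1
  m32 ⊆ 1-0000,10-000,10000-
  m33 ⊆ 100--1,10000-
  m35 ⊆ -0-011,10--11,100--1
  m37 ⊆ 100--1 [E]
  m39 ⊆ 1-0111,10--11,100--1
  m40 ⊆ 10-000 [E]
  m43 ⊆ --1011,-0-011,10--11
  m46 ⊆ 10111- [E]
  m47 ⊆ 10--11,10111-
  m50 ⊆ 11-010,110-10,1100-0
  m54 ⊆ 110-10,11011-
  m55 ⊆ -10111,1-0111,11011-
  m58 ⊆ 11-010,11101-
  m59 ⊆ --1011,11101-
E = {-0-011, -10000, 00101-, 001100, 011--1, 10-000, 100--1, 10111-}

NO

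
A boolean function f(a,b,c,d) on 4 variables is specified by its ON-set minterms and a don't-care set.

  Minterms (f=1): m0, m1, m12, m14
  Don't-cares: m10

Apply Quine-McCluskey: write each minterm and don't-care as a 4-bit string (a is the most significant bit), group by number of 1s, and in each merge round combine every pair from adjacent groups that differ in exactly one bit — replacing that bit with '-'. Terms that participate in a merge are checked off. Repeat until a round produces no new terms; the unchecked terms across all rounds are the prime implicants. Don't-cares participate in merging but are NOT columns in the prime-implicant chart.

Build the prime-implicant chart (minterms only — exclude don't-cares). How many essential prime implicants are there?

size-2^0 implicants → 0000(✓)  0001(✓)  1010(✓)  1100(✓)  1110(✓)
size-2^1 implicants → 000-  1-10  11-0
Unchecked terms (primes): 000-, 1-10, 11-0
Minterm coverage:
  m0 ⊆ 000- [E]
  m1 ⊆ 000- [E]
  m12 ⊆ 11-0 [E]
  m14 ⊆ 1-10,11-0
E = {000-, 11-0}

2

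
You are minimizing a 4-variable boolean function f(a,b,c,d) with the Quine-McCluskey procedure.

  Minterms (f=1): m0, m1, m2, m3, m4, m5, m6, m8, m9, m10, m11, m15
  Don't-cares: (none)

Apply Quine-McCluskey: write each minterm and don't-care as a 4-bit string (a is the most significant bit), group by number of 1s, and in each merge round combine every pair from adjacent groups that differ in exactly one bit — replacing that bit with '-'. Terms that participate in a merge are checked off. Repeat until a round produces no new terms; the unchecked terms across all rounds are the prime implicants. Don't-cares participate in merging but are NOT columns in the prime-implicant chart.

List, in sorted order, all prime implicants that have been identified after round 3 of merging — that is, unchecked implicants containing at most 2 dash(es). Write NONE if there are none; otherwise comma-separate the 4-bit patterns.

0--0, 0-0-, 1-11

size-2^0 implicants → 0000(✓)  0001(✓)  0010(✓)  0011(✓)  0100(✓)  0101(✓)  0110(✓)  1000(✓)  1001(✓)  1010(✓)  1011(✓)  1111(✓)
size-2^1 implicants → -000(✓)  -001(✓)  -010(✓)  -011(✓)  0-00(✓)  0-01(✓)  0-10(✓)  00-0(✓)  00-1(✓)  000-(✓)  001-(✓)  01-0(✓)  010-(✓)  1-11  10-0(✓)  10-1(✓)  100-(✓)  101-(✓)
size-2^2 implicants → -0-0(✓)  -0-1(✓)  -00-(✓)  -01-(✓)  0--0  0-0-  00--(✓)  10--(✓)
size-2^3 implicants → -0--
Unchecked terms (primes): -0--, 0--0, 0-0-, 1-11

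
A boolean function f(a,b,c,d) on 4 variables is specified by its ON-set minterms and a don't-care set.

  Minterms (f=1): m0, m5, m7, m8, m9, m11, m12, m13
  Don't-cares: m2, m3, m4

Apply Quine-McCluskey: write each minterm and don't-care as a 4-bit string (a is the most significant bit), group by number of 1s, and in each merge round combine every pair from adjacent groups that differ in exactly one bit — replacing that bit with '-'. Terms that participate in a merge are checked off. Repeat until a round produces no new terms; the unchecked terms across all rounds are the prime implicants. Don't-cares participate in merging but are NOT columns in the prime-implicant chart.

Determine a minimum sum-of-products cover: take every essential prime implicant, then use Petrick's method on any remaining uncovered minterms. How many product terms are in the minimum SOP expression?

size-2^0 implicants → 0000(✓)  0010(✓)  0011(✓)  0100(✓)  0101(✓)  0111(✓)  1000(✓)  1001(✓)  1011(✓)  1100(✓)  1101(✓)
size-2^1 implicants → -000(✓)  -011  -100(✓)  -101(✓)  0-00(✓)  0-11  00-0  001-  01-1  010-(✓)  1-00(✓)  1-01(✓)  10-1  100-(✓)  110-(✓)
size-2^2 implicants → --00  -10-  1-0-
Unchecked terms (primes): --00, -011, -10-, 0-11, 00-0, 001-, 01-1, 1-0-, 10-1
Minterm coverage:
  m0 ⊆ --00,00-0
  m5 ⊆ -10-,01-1
  m7 ⊆ 0-11,01-1
  m8 ⊆ --00,1-0-
  m9 ⊆ 1-0-,10-1
  m11 ⊆ -011,10-1
  m12 ⊆ --00,-10-,1-0-
  m13 ⊆ -10-,1-0-
(no essential prime implicants)
Petrick residual → --00, -011, 01-1, 1-0-
Cover = c'd' + b'cd + a'bd + ac'  |cover|=4

4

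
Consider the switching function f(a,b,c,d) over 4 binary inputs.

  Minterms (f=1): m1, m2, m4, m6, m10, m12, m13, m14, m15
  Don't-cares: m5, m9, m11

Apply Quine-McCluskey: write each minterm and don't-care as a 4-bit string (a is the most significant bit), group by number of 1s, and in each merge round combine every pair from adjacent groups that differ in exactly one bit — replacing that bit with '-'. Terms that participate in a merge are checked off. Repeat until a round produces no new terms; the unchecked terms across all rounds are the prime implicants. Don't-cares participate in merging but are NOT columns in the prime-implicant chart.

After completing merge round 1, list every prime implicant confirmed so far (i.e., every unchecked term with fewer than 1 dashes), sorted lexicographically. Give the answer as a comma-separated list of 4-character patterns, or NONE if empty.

NONE

Round 0: 0001✓ 0010✓ 0100✓ 0101✓ 0110✓ 1001✓ 1010✓ 1011✓ 1100✓ 1101✓ 1110✓ 1111✓
Round 1: -001✓ -010✓ -100✓ -101✓ -110✓ 0-01✓ 0-10✓ 01-0✓ 010-✓ 1-01✓ 1-10✓ 1-11✓ 10-1✓ 101-✓ 11-0✓ 11-1✓ 110-✓ 111-✓
Round 2: --01 --10 -1-0 -10- 1--1 1-1- 11--
PIs = {--01, --10, -1-0, -10-, 1--1, 1-1-, 11--}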